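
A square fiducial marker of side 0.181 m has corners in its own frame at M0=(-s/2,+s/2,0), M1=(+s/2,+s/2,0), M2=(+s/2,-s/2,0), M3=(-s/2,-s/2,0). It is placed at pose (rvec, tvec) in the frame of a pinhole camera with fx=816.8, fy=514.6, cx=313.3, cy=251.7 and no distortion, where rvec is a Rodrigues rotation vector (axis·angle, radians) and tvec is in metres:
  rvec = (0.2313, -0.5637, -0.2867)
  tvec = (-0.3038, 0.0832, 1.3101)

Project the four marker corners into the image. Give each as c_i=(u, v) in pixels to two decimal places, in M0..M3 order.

c0=(86.67, 330.35) c1=(187.68, 303.16) c2=(160.11, 239.65) c3=(52.82, 263.46)

Intrinsics K: fx=816.8, fy=514.6, cx=313.3, cy=251.7
Marker side s = 0.181 m; corners in marker frame (Z=0):
  M0 = (-0.0905, +0.0905, 0)
  M1 = (+0.0905, +0.0905, 0)
  M2 = (+0.0905, -0.0905, 0)
  M3 = (-0.0905, -0.0905, 0)
rvec = (0.2313, -0.5637, -0.2867), |rvec| = θ = 0.67339 rad = 38.582°
Rodrigues: sinθ=0.62364, 1−cosθ=0.21829; R = I + sinθ·[k]× + (1−cosθ)·[k]×²:
    [+0.80747 +0.20275 -0.55398]
    [-0.32828 +0.93468 -0.13641]
    [+0.49013 +0.29201 +0.82128]
t = (-0.3038, 0.0832, 1.3101) m
M0: Pc = R·M0+t = (-0.35853, +0.19750, +1.29217); u = 816.8·(-0.35853)/1.29217 + 313.3 = 86.6700, v = 514.6·(+0.19750)/1.29217 + 251.7 = 330.3525
M1: Pc = R·M1+t = (-0.21238, +0.13808, +1.38088); u = 816.8·(-0.21238)/1.38088 + 313.3 = 187.6790, v = 514.6·(+0.13808)/1.38088 + 251.7 = 303.1564
M2: Pc = R·M2+t = (-0.24907, -0.03110, +1.32803); u = 816.8·(-0.24907)/1.32803 + 313.3 = 160.1083, v = 514.6·(-0.03110)/1.32803 + 251.7 = 239.6498
M3: Pc = R·M3+t = (-0.39522, +0.02832, +1.23932); u = 816.8·(-0.39522)/1.23932 + 313.3 = 52.8179, v = 514.6·(+0.02832)/1.23932 + 251.7 = 263.4599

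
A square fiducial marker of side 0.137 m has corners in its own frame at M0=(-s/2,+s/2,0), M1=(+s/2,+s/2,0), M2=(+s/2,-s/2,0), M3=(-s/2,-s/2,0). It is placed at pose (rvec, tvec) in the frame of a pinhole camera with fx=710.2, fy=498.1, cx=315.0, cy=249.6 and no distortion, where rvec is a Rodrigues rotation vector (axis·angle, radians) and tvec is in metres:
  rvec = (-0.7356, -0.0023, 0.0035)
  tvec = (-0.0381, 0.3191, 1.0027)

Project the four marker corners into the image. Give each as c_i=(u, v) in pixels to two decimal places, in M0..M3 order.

c0=(235.74, 442.04) c1=(337.44, 442.30) c2=(335.70, 377.17) c3=(242.91, 376.92)

Intrinsics K: fx=710.2, fy=498.1, cx=315.0, cy=249.6
Marker side s = 0.137 m; corners in marker frame (Z=0):
  M0 = (-0.0685, +0.0685, 0)
  M1 = (+0.0685, +0.0685, 0)
  M2 = (+0.0685, -0.0685, 0)
  M3 = (-0.0685, -0.0685, 0)
rvec = (-0.7356, -0.0023, 0.0035), |rvec| = θ = 0.73561 rad = 42.147°
Rodrigues: sinθ=0.67104, 1−cosθ=0.25858; R = I + sinθ·[k]× + (1−cosθ)·[k]×²:
    [+0.99999 -0.00238 -0.00333]
    [+0.00400 +0.74142 +0.67103]
    [+0.00087 -0.67103 +0.74143]
t = (-0.0381, 0.3191, 1.0027) m
M0: Pc = R·M0+t = (-0.10676, +0.36961, +0.95667); u = 710.2·(-0.10676)/0.95667 + 315.0 = 235.7433, v = 498.1·(+0.36961)/0.95667 + 249.6 = 442.0420
M1: Pc = R·M1+t = (+0.03024, +0.37016, +0.95679); u = 710.2·(+0.03024)/0.95679 + 315.0 = 337.4434, v = 498.1·(+0.37016)/0.95679 + 249.6 = 442.3035
M2: Pc = R·M2+t = (+0.03056, +0.26859, +1.04873); u = 710.2·(+0.03056)/1.04873 + 315.0 = 335.6972, v = 498.1·(+0.26859)/1.04873 + 249.6 = 377.1672
M3: Pc = R·M3+t = (-0.10644, +0.26804, +1.04861); u = 710.2·(-0.10644)/1.04861 + 315.0 = 242.9130, v = 498.1·(+0.26804)/1.04861 + 249.6 = 376.9213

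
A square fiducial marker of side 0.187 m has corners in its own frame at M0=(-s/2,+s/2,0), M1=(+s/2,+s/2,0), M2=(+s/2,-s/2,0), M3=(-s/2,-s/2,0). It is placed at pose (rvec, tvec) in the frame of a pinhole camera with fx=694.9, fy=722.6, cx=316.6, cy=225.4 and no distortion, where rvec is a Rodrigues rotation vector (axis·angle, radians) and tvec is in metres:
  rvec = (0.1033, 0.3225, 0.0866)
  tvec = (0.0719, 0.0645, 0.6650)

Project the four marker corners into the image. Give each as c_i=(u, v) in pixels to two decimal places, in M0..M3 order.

Intrinsics K: fx=694.9, fy=722.6, cx=316.6, cy=225.4
Marker side s = 0.187 m; corners in marker frame (Z=0):
  M0 = (-0.0935, +0.0935, 0)
  M1 = (+0.0935, +0.0935, 0)
  M2 = (+0.0935, -0.0935, 0)
  M3 = (-0.0935, -0.0935, 0)
rvec = (0.1033, 0.3225, 0.0866), |rvec| = θ = 0.34954 rad = 20.027°
Rodrigues: sinθ=0.34246, 1−cosθ=0.06047; R = I + sinθ·[k]× + (1−cosθ)·[k]×²:
    [+0.94481 -0.06836 +0.32040]
    [+0.10134 +0.99101 -0.08739]
    [-0.31155 +0.11503 +0.94324]
t = (0.0719, 0.0645, 0.6650) m
M0: Pc = R·M0+t = (-0.02283, +0.14768, +0.70488); u = 694.9·(-0.02283)/0.70488 + 316.6 = 294.0919, v = 722.6·(+0.14768)/0.70488 + 225.4 = 376.7958
M1: Pc = R·M1+t = (+0.15385, +0.16663, +0.64663); u = 694.9·(+0.15385)/0.64663 + 316.6 = 481.9340, v = 722.6·(+0.16663)/0.64663 + 225.4 = 411.6123
M2: Pc = R·M2+t = (+0.16663, -0.01868, +0.62512); u = 694.9·(+0.16663)/0.62512 + 316.6 = 501.8335, v = 722.6·(-0.01868)/0.62512 + 225.4 = 203.8020
M3: Pc = R·M3+t = (-0.01005, -0.03763, +0.68337); u = 694.9·(-0.01005)/0.68337 + 316.6 = 306.3821, v = 722.6·(-0.03763)/0.68337 + 225.4 = 185.6058

c0=(294.09, 376.80) c1=(481.93, 411.61) c2=(501.83, 203.80) c3=(306.38, 185.61)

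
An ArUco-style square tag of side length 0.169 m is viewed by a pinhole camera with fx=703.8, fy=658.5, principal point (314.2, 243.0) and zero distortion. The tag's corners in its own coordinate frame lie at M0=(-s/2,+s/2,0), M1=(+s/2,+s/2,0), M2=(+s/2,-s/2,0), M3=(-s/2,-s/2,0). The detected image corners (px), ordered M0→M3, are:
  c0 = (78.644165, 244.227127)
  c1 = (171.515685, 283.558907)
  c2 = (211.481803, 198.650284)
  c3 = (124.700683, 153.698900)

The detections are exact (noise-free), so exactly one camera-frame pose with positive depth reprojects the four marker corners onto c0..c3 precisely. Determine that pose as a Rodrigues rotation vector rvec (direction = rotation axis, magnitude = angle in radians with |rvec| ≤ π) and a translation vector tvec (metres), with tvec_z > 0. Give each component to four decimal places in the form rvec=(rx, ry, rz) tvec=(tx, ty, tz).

rvec=(-0.0888, -0.6052, 0.4286) tvec=(-0.2693, -0.0396, 1.1451)

Intrinsics K: fx=703.8, fy=658.5, cx=314.2, cy=243.0
Marker side s = 0.169 m; corners in marker frame (Z=0):
  M0 = (-0.0845, +0.0845, 0)
  M1 = (+0.0845, +0.0845, 0)
  M2 = (+0.0845, -0.0845, 0)
  M3 = (-0.0845, -0.0845, 0)
Detected image corners:
  c0 = (78.644165, 244.227127) px
  c1 = (171.515685, 283.558907) px
  c2 = (211.481803, 198.650284) px
  c3 = (124.700683, 153.698900) px
Planar DLT: solve 8×8 A·h = b for H (H[2,2]=1):
  H  [+599.38938 -279.97689 +148.67443]
  H  [+351.89858 +479.09325 +220.19961]
  H  [+0.46488 -0.17860 +1.00000]
B = K⁻¹H; ‖b₁‖=0.873296, ‖b₂‖=0.873296; λ = 2/(‖b₁‖+‖b₂‖) = 1.145087, sign → tz>0 ⇒ λ=+1.145087
r₁ = λ·B[:,0] = (+0.73756,+0.41549,+0.53233); r₂ = λ·B[:,1] = (-0.36422,+0.90858,-0.20451)
r₃ = r₁×r₂ = (-0.56863,-0.04305,+0.82146); SVD([r₁ r₂ r₃]) → R = UVᵀ:
  R  [+0.73756 -0.36422 -0.56863]
  R  [+0.41549 +0.90858 -0.04305]
  R  [+0.53233 -0.20451 +0.82146]
t = (-0.26931, -0.03965, +1.14509) m
tr R = 2.467605; θ = arccos((tr R − 1)/2) = 0.746894 rad = 42.794°
axis k = ((R−Rᵀ)₃₂, (R−Rᵀ)₁₃, (R−Rᵀ)₂₁) / (2 sinθ) = (-0.118834, -0.810289, +0.573855)
rvec = θ·k = (-0.088756, -0.605200, +0.428609)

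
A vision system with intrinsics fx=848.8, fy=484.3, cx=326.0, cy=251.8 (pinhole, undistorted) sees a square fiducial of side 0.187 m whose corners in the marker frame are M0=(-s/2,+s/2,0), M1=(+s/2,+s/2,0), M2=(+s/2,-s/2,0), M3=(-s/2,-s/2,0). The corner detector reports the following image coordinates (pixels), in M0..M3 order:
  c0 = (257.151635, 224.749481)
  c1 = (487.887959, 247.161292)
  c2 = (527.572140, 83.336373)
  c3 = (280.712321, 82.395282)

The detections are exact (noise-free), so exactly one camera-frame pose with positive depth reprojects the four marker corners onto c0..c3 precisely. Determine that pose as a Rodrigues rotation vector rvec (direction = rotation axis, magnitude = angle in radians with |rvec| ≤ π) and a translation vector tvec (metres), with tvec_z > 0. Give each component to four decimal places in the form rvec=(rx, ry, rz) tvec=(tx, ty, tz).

Intrinsics K: fx=848.8, fy=484.3, cx=326.0, cy=251.8
Marker side s = 0.187 m; corners in marker frame (Z=0):
  M0 = (-0.0935, +0.0935, 0)
  M1 = (+0.0935, +0.0935, 0)
  M2 = (+0.0935, -0.0935, 0)
  M3 = (-0.0935, -0.0935, 0)
Detected image corners:
  c0 = (257.151635, 224.749481) px
  c1 = (487.887959, 247.161292) px
  c2 = (527.572140, 83.336373) px
  c3 = (280.712321, 82.395282) px
Planar DLT: solve 8×8 A·h = b for H (H[2,2]=1):
  H  [+977.02831 -65.37220 +379.35446]
  H  [-58.87627 +855.83727 +160.84500]
  H  [-0.76976 +0.25913 +1.00000]
B = K⁻¹H; ‖b₁‖=1.662275, ‖b₂‖=1.662275; λ = 2/(‖b₁‖+‖b₂‖) = 0.601585, sign → tz>0 ⇒ λ=+0.601585
r₁ = λ·B[:,0] = (+0.87032,+0.16763,-0.46308); r₂ = λ·B[:,1] = (-0.10621,+0.98205,+0.15589)
r₃ = r₁×r₂ = (+0.48090,-0.08649,+0.87250); SVD([r₁ r₂ r₃]) → R = UVᵀ:
  R  [+0.87032 -0.10621 +0.48090]
  R  [+0.16763 +0.98205 -0.08649]
  R  [-0.46308 +0.15589 +0.87250]
t = (+0.03781, -0.11298, +0.60159) m
tr R = 2.724871; θ = arccos((tr R − 1)/2) = 0.530735 rad = 30.409°
axis k = ((R−Rᵀ)₃₂, (R−Rᵀ)₁₃, (R−Rᵀ)₂₁) / (2 sinθ) = (+0.239430, +0.932472, +0.270500)
rvec = θ·k = (+0.127074, +0.494895, +0.143564)

rvec=(0.1271, 0.4949, 0.1436) tvec=(0.0378, -0.1130, 0.6016)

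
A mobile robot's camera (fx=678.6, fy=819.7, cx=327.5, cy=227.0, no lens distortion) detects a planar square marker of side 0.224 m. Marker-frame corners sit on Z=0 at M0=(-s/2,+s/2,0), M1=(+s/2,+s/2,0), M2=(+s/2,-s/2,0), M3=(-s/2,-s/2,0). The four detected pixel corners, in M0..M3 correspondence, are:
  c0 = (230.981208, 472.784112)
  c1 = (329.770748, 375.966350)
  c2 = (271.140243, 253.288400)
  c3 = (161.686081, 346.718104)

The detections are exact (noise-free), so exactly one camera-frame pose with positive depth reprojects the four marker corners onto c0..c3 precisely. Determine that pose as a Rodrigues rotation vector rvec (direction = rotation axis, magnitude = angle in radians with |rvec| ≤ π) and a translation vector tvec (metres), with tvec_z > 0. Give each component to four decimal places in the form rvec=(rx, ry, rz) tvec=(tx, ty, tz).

Intrinsics K: fx=678.6, fy=819.7, cx=327.5, cy=227.0
Marker side s = 0.224 m; corners in marker frame (Z=0):
  M0 = (-0.1120, +0.1120, 0)
  M1 = (+0.1120, +0.1120, 0)
  M2 = (+0.1120, -0.1120, 0)
  M3 = (-0.1120, -0.1120, 0)
Detected image corners:
  c0 = (230.981208, 472.784112) px
  c1 = (329.770748, 375.966350) px
  c2 = (271.140243, 253.288400) px
  c3 = (161.686081, 346.718104) px
Planar DLT: solve 8×8 A·h = b for H (H[2,2]=1):
  H  [+543.78847 +349.34101 +251.19658]
  H  [-308.73676 +649.22455 +362.29374]
  H  [+0.32067 +0.26026 +1.00000]
B = K⁻¹H; ‖b₁‖=0.858800, ‖b₂‖=0.858800; λ = 2/(‖b₁‖+‖b₂‖) = 1.164415, sign → tz>0 ⇒ λ=+1.164415
r₁ = λ·B[:,0] = (+0.75289,-0.54198,+0.37339); r₂ = λ·B[:,1] = (+0.45318,+0.83832,+0.30305)
r₃ = r₁×r₂ = (-0.47727,-0.05895,+0.87678); SVD([r₁ r₂ r₃]) → R = UVᵀ:
  R  [+0.75289 +0.45318 -0.47727]
  R  [-0.54198 +0.83832 -0.05895]
  R  [+0.37339 +0.30305 +0.87678]
t = (-0.13093, +0.19219, +1.16442) m
tr R = 2.467987; θ = arccos((tr R − 1)/2) = 0.746613 rad = 42.778°
axis k = ((R−Rᵀ)₃₂, (R−Rᵀ)₁₃, (R−Rᵀ)₂₁) / (2 sinθ) = (+0.266510, -0.626266, -0.732642)
rvec = θ·k = (+0.198980, -0.467578, -0.547000)

rvec=(0.1990, -0.4676, -0.5470) tvec=(-0.1309, 0.1922, 1.1644)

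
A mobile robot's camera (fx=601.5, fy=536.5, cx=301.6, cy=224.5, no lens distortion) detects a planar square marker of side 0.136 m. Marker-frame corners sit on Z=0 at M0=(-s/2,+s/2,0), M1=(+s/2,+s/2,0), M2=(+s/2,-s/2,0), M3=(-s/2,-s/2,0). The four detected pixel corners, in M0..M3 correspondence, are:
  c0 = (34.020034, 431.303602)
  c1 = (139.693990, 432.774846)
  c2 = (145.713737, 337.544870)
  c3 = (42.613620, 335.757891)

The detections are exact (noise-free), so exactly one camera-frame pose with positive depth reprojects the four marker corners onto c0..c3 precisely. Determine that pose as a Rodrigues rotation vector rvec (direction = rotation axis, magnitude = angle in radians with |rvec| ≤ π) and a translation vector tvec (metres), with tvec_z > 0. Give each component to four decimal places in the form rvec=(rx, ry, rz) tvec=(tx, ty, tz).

rvec=(-0.1418, -0.0233, 0.0225) tvec=(-0.2768, 0.2343, 0.7893)

Intrinsics K: fx=601.5, fy=536.5, cx=301.6, cy=224.5
Marker side s = 0.136 m; corners in marker frame (Z=0):
  M0 = (-0.0680, +0.0680, 0)
  M1 = (+0.0680, +0.0680, 0)
  M2 = (+0.0680, -0.0680, 0)
  M3 = (-0.0680, -0.0680, 0)
Detected image corners:
  c0 = (34.020034, 431.303602) px
  c1 = (139.693990, 432.774846) px
  c2 = (145.713737, 337.544870) px
  c3 = (42.613620, 335.757891) px
Planar DLT: solve 8×8 A·h = b for H (H[2,2]=1):
  H  [+769.91647 -69.94371 +90.65216]
  H  [+22.52473 +632.43473 +383.76505]
  H  [+0.02740 -0.17938 +1.00000]
B = K⁻¹H; ‖b₁‖=1.266919, ‖b₂‖=1.266919; λ = 2/(‖b₁‖+‖b₂‖) = 0.789317, sign → tz>0 ⇒ λ=+0.789317
r₁ = λ·B[:,0] = (+0.99948,+0.02409,+0.02163); r₂ = λ·B[:,1] = (-0.02079,+0.98971,-0.14159)
r₃ = r₁×r₂ = (-0.02482,+0.14106,+0.98969); SVD([r₁ r₂ r₃]) → R = UVᵀ:
  R  [+0.99948 -0.02079 -0.02482]
  R  [+0.02409 +0.98971 +0.14106]
  R  [+0.02163 -0.14159 +0.98969]
t = (-0.27682, +0.23432, +0.78932) m
tr R = 2.978872; θ = arccos((tr R − 1)/2) = 0.145482 rad = 8.335°
axis k = ((R−Rᵀ)₃₂, (R−Rᵀ)₁₃, (R−Rᵀ)₂₁) / (2 sinθ) = (-0.974875, -0.160192, +0.154783)
rvec = θ·k = (-0.141826, -0.023305, +0.022518)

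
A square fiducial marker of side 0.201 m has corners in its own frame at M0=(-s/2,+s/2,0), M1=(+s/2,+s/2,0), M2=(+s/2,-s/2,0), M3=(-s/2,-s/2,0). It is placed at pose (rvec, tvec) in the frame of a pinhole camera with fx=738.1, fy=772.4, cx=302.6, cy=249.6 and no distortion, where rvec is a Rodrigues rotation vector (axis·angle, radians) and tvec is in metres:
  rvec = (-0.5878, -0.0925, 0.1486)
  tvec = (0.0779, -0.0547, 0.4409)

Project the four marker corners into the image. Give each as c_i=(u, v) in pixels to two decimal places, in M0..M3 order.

c0=(239.57, 272.42) c1=(616.49, 338.03) c2=(579.71, 63.79) c3=(288.00, 8.15)

Intrinsics K: fx=738.1, fy=772.4, cx=302.6, cy=249.6
Marker side s = 0.201 m; corners in marker frame (Z=0):
  M0 = (-0.1005, +0.1005, 0)
  M1 = (+0.1005, +0.1005, 0)
  M2 = (+0.1005, -0.1005, 0)
  M3 = (-0.1005, -0.1005, 0)
rvec = (-0.5878, -0.0925, 0.1486), |rvec| = θ = 0.61331 rad = 35.140°
Rodrigues: sinθ=0.57558, 1−cosθ=0.18225; R = I + sinθ·[k]× + (1−cosθ)·[k]×²:
    [+0.98516 -0.11311 -0.12913]
    [+0.16580 +0.82189 +0.54498]
    [+0.04449 -0.55830 +0.82845]
t = (0.0779, -0.0547, 0.4409) m
M0: Pc = R·M0+t = (-0.03248, +0.01124, +0.38032); u = 738.1·(-0.03248)/0.38032 + 302.6 = 239.5727, v = 772.4·(+0.01124)/0.38032 + 249.6 = 272.4220
M1: Pc = R·M1+t = (+0.16554, +0.04456, +0.38926); u = 738.1·(+0.16554)/0.38926 + 302.6 = 616.4893, v = 772.4·(+0.04456)/0.38926 + 249.6 = 338.0258
M2: Pc = R·M2+t = (+0.18828, -0.12064, +0.50148); u = 738.1·(+0.18828)/0.50148 + 302.6 = 579.7129, v = 772.4·(-0.12064)/0.50148 + 249.6 = 63.7895
M3: Pc = R·M3+t = (-0.00974, -0.15396, +0.49254); u = 738.1·(-0.00974)/0.49254 + 302.6 = 288.0037, v = 772.4·(-0.15396)/0.49254 + 249.6 = 8.1539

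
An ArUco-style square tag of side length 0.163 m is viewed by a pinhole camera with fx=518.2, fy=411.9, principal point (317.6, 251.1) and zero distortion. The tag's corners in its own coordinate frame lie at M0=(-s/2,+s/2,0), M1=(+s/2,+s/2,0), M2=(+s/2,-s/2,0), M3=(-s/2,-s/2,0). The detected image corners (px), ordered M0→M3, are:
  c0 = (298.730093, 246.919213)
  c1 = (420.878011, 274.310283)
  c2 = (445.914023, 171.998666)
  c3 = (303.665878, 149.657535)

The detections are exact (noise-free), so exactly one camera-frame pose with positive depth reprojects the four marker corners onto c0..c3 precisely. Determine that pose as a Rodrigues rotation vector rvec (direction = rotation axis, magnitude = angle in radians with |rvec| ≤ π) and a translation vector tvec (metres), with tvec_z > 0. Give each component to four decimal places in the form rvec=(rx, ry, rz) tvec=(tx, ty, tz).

Intrinsics K: fx=518.2, fy=411.9, cx=317.6, cy=251.1
Marker side s = 0.163 m; corners in marker frame (Z=0):
  M0 = (-0.0815, +0.0815, 0)
  M1 = (+0.0815, +0.0815, 0)
  M2 = (+0.0815, -0.0815, 0)
  M3 = (-0.0815, -0.0815, 0)
Detected image corners:
  c0 = (298.730093, 246.919213) px
  c1 = (420.878011, 274.310283) px
  c2 = (445.914023, 171.998666) px
  c3 = (303.665878, 149.657535) px
Planar DLT: solve 8×8 A·h = b for H (H[2,2]=1):
  H  [+612.70920 +231.34537 +363.91951]
  H  [+42.39264 +795.46967 +213.73606]
  H  [-0.52801 +0.87295 +1.00000]
B = K⁻¹H; ‖b₁‖=1.651439, ‖b₂‖=1.651439; λ = 2/(‖b₁‖+‖b₂‖) = 0.605533, sign → tz>0 ⇒ λ=+0.605533
r₁ = λ·B[:,0] = (+0.91193,+0.25723,-0.31972); r₂ = λ·B[:,1] = (-0.05364,+0.84718,+0.52860)
r₃ = r₁×r₂ = (+0.40683,-0.46489,+0.78636); SVD([r₁ r₂ r₃]) → R = UVᵀ:
  R  [+0.91193 -0.05364 +0.40683]
  R  [+0.25723 +0.84718 -0.46489]
  R  [-0.31972 +0.52860 +0.78636]
t = (+0.05413, -0.05493, +0.60553) m
tr R = 2.545462; θ = arccos((tr R − 1)/2) = 0.687664 rad = 39.400°
axis k = ((R−Rᵀ)₃₂, (R−Rᵀ)₁₃, (R−Rᵀ)₂₁) / (2 sinθ) = (+0.782603, +0.572334, +0.244881)
rvec = θ·k = (+0.538167, +0.393573, +0.168396)

rvec=(0.5382, 0.3936, 0.1684) tvec=(0.0541, -0.0549, 0.6055)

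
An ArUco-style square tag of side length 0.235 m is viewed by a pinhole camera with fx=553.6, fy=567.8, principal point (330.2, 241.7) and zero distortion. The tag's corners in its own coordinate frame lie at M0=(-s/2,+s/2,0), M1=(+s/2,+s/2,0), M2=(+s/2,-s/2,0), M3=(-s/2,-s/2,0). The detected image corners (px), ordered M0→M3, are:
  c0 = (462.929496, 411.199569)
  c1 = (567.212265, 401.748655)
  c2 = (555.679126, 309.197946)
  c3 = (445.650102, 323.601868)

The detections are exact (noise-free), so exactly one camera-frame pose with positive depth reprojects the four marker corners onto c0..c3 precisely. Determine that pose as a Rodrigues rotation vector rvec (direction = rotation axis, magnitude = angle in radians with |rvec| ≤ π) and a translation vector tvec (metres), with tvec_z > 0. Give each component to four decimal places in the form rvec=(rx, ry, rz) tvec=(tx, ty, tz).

rvec=(0.3568, 0.2228, -0.2115) tvec=(0.4010, 0.2684, 1.2569)

Intrinsics K: fx=553.6, fy=567.8, cx=330.2, cy=241.7
Marker side s = 0.235 m; corners in marker frame (Z=0):
  M0 = (-0.1175, +0.1175, 0)
  M1 = (+0.1175, +0.1175, 0)
  M2 = (+0.1175, -0.1175, 0)
  M3 = (-0.1175, -0.1175, 0)
Detected image corners:
  c0 = (462.929496, 411.199569) px
  c1 = (567.212265, 401.748655) px
  c2 = (555.679126, 309.197946) px
  c3 = (445.650102, 323.601868) px
Planar DLT: solve 8×8 A·h = b for H (H[2,2]=1):
  H  [+353.93540 +191.15254 +506.82325]
  H  [-122.80271 +475.25244 +362.92731]
  H  [-0.20021 +0.25511 +1.00000]
B = K⁻¹H; ‖b₁‖=0.795590, ‖b₂‖=0.795590; λ = 2/(‖b₁‖+‖b₂‖) = 1.256929, sign → tz>0 ⇒ λ=+1.256929
r₁ = λ·B[:,0] = (+0.95370,-0.16472,-0.25165); r₂ = λ·B[:,1] = (+0.24275,+0.91556,+0.32065)
r₃ = r₁×r₂ = (+0.17758,-0.36689,+0.91316); SVD([r₁ r₂ r₃]) → R = UVᵀ:
  R  [+0.95370 +0.24275 +0.17758]
  R  [-0.16472 +0.91556 -0.36689]
  R  [-0.25165 +0.32065 +0.91316]
t = (+0.40102, +0.26836, +1.25693) m
tr R = 2.782415; θ = arccos((tr R − 1)/2) = 0.470796 rad = 26.975°
axis k = ((R−Rᵀ)₃₂, (R−Rᵀ)₁₃, (R−Rᵀ)₂₁) / (2 sinθ) = (+0.757886, +0.473145, -0.449157)
rvec = θ·k = (+0.356810, +0.222755, -0.211461)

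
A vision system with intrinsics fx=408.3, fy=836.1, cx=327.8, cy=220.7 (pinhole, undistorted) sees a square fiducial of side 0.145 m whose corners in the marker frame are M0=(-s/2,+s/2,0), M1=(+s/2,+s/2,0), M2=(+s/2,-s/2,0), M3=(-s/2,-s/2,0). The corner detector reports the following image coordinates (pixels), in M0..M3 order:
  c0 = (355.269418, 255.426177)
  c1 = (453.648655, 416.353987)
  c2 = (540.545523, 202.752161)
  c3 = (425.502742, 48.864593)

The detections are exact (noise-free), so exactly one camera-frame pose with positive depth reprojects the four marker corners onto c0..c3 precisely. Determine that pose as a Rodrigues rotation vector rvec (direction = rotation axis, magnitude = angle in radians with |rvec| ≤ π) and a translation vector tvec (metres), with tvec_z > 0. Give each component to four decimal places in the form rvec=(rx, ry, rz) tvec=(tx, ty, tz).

Intrinsics K: fx=408.3, fy=836.1, cx=327.8, cy=220.7
Marker side s = 0.145 m; corners in marker frame (Z=0):
  M0 = (-0.0725, +0.0725, 0)
  M1 = (+0.0725, +0.0725, 0)
  M2 = (+0.0725, -0.0725, 0)
  M3 = (-0.0725, -0.0725, 0)
Detected image corners:
  c0 = (355.269418, 255.426177) px
  c1 = (453.648655, 416.353987) px
  c2 = (540.545523, 202.752161) px
  c3 = (425.502742, 48.864593) px
Planar DLT: solve 8×8 A·h = b for H (H[2,2]=1):
  H  [+436.64529 -279.71912 +439.48939]
  H  [+932.16329 +1582.56998 +231.48243]
  H  [-0.66899 +0.58440 +1.00000]
B = K⁻¹H; ‖b₁‖=2.167109, ‖b₂‖=2.167109; λ = 2/(‖b₁‖+‖b₂‖) = 0.461444, sign → tz>0 ⇒ λ=+0.461444
r₁ = λ·B[:,0] = (+0.74132,+0.59595,-0.30870); r₂ = λ·B[:,1] = (-0.53263,+0.80224,+0.26967)
r₃ = r₁×r₂ = (+0.40836,-0.03549,+0.91213); SVD([r₁ r₂ r₃]) → R = UVᵀ:
  R  [+0.74132 -0.53263 +0.40836]
  R  [+0.59595 +0.80224 -0.03549]
  R  [-0.30870 +0.26967 +0.91213]
t = (+0.12623, +0.00595, +0.46144) m
tr R = 2.455687; θ = arccos((tr R − 1)/2) = 0.755625 rad = 43.294°
axis k = ((R−Rᵀ)₃₂, (R−Rᵀ)₁₃, (R−Rᵀ)₂₁) / (2 sinθ) = (+0.222499, +0.522835, +0.822884)
rvec = θ·k = (+0.168125, +0.395067, +0.621792)

rvec=(0.1681, 0.3951, 0.6218) tvec=(0.1262, 0.0060, 0.4614)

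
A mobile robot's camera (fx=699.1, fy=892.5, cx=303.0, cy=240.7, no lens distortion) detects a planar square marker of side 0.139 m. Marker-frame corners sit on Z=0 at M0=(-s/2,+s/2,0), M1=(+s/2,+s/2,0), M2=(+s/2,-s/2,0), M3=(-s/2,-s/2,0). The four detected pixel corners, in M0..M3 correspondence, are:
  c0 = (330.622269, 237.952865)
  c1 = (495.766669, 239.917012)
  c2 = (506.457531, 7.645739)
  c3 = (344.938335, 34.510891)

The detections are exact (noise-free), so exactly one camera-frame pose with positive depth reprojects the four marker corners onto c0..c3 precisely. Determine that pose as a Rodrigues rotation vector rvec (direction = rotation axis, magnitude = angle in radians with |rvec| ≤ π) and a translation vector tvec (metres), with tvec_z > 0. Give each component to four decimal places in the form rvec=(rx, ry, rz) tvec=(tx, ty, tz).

Intrinsics K: fx=699.1, fy=892.5, cx=303.0, cy=240.7
Marker side s = 0.139 m; corners in marker frame (Z=0):
  M0 = (-0.0695, +0.0695, 0)
  M1 = (+0.0695, +0.0695, 0)
  M2 = (+0.0695, -0.0695, 0)
  M3 = (-0.0695, -0.0695, 0)
Detected image corners:
  c0 = (330.622269, 237.952865) px
  c1 = (495.766669, 239.917012) px
  c2 = (506.457531, 7.645739) px
  c3 = (344.938335, 34.510891) px
Planar DLT: solve 8×8 A·h = b for H (H[2,2]=1):
  H  [+769.91456 -188.80237 +414.06844]
  H  [-216.76053 +1529.98905 +128.65598]
  H  [-0.96537 -0.23358 +1.00000]
B = K⁻¹H; ‖b₁‖=1.800485, ‖b₂‖=1.800485; λ = 2/(‖b₁‖+‖b₂‖) = 0.555406, sign → tz>0 ⇒ λ=+0.555406
r₁ = λ·B[:,0] = (+0.84405,+0.00971,-0.53617); r₂ = λ·B[:,1] = (-0.09377,+0.98711,-0.12973)
r₃ = r₁×r₂ = (+0.52800,+0.15978,+0.83408); SVD([r₁ r₂ r₃]) → R = UVᵀ:
  R  [+0.84405 -0.09377 +0.52800]
  R  [+0.00971 +0.98711 +0.15978]
  R  [-0.53617 -0.12973 +0.83408]
t = (+0.08824, -0.06973, +0.55541) m
tr R = 2.665235; θ = arccos((tr R − 1)/2) = 0.586980 rad = 33.631°
axis k = ((R−Rᵀ)₃₂, (R−Rᵀ)₁₃, (R−Rᵀ)₂₁) / (2 sinθ) = (-0.261361, +0.960710, +0.093418)
rvec = θ·k = (-0.153413, +0.563917, +0.054835)

rvec=(-0.1534, 0.5639, 0.0548) tvec=(0.0882, -0.0697, 0.5554)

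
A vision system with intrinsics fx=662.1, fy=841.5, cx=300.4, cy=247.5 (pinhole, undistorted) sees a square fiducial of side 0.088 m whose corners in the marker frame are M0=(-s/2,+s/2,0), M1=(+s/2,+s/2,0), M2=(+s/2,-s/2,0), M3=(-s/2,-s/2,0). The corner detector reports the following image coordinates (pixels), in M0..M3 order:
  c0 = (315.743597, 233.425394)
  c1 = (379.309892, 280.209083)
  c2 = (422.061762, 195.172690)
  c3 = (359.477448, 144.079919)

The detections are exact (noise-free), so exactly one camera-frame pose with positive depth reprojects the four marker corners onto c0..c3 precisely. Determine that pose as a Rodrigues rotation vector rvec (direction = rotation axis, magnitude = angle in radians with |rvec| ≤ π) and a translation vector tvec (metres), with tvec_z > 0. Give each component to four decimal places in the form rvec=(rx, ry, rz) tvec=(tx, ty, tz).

Intrinsics K: fx=662.1, fy=841.5, cx=300.4, cy=247.5
Marker side s = 0.088 m; corners in marker frame (Z=0):
  M0 = (-0.0440, +0.0440, 0)
  M1 = (+0.0440, +0.0440, 0)
  M2 = (+0.0440, -0.0440, 0)
  M3 = (-0.0440, -0.0440, 0)
Detected image corners:
  c0 = (315.743597, 233.425394) px
  c1 = (379.309892, 280.209083) px
  c2 = (422.061762, 195.172690) px
  c3 = (359.477448, 144.079919) px
Planar DLT: solve 8×8 A·h = b for H (H[2,2]=1):
  H  [+892.97972 -435.80302 +369.66747]
  H  [+657.71563 +1022.33511 +214.02387]
  H  [+0.47726 +0.15028 +1.00000]
B = K⁻¹H; ‖b₁‖=1.385917, ‖b₂‖=1.385917; λ = 2/(‖b₁‖+‖b₂‖) = 0.721544, sign → tz>0 ⇒ λ=+0.721544
r₁ = λ·B[:,0] = (+0.81691,+0.46268,+0.34436); r₂ = λ·B[:,1] = (-0.52413,+0.84471,+0.10843)
r₃ = r₁×r₂ = (-0.24071,-0.26907,+0.93255); SVD([r₁ r₂ r₃]) → R = UVᵀ:
  R  [+0.81691 -0.52413 -0.24071]
  R  [+0.46268 +0.84471 -0.26907]
  R  [+0.34436 +0.10843 +0.93255]
t = (+0.07549, -0.02870, +0.72154) m
tr R = 2.594176; θ = arccos((tr R − 1)/2) = 0.648339 rad = 37.147°
axis k = ((R−Rᵀ)₃₂, (R−Rᵀ)₁₃, (R−Rᵀ)₂₁) / (2 sinθ) = (+0.312575, -0.484444, +0.817075)
rvec = θ·k = (+0.202654, -0.314084, +0.529741)

rvec=(0.2027, -0.3141, 0.5297) tvec=(0.0755, -0.0287, 0.7215)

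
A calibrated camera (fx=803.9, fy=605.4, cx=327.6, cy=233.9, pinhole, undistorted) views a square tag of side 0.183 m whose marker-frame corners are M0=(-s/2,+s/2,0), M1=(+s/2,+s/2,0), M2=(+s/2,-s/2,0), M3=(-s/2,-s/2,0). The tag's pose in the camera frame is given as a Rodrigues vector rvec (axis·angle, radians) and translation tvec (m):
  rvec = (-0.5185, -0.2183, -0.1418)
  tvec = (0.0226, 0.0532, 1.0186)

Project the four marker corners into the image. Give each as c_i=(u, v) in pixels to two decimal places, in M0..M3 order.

Intrinsics K: fx=803.9, fy=605.4, cx=327.6, cy=233.9
Marker side s = 0.183 m; corners in marker frame (Z=0):
  M0 = (-0.0915, +0.0915, 0)
  M1 = (+0.0915, +0.0915, 0)
  M2 = (+0.0915, -0.0915, 0)
  M3 = (-0.0915, -0.0915, 0)
rvec = (-0.5185, -0.2183, -0.1418), |rvec| = θ = 0.58018 rad = 33.242°
Rodrigues: sinθ=0.54817, 1−cosθ=0.16363; R = I + sinθ·[k]× + (1−cosθ)·[k]×²:
    [+0.96706 +0.18900 -0.17052]
    [-0.07895 +0.85953 +0.50495]
    [+0.24200 -0.47485 +0.84614]
t = (0.0226, 0.0532, 1.0186) m
M0: Pc = R·M0+t = (-0.04859, +0.13907, +0.95301); u = 803.9·(-0.04859)/0.95301 + 327.6 = 286.6106, v = 605.4·(+0.13907)/0.95301 + 233.9 = 322.2454
M1: Pc = R·M1+t = (+0.12838, +0.12462, +0.99729); u = 803.9·(+0.12838)/0.99729 + 327.6 = 431.0843, v = 605.4·(+0.12462)/0.99729 + 233.9 = 309.5515
M2: Pc = R·M2+t = (+0.09379, -0.03267, +1.08419); u = 803.9·(+0.09379)/1.08419 + 327.6 = 397.1445, v = 605.4·(-0.03267)/1.08419 + 233.9 = 215.6566
M3: Pc = R·M3+t = (-0.08318, -0.01822, +1.03991); u = 803.9·(-0.08318)/1.03991 + 327.6 = 263.2980, v = 605.4·(-0.01822)/1.03991 + 233.9 = 223.2911

c0=(286.61, 322.25) c1=(431.08, 309.55) c2=(397.14, 215.66) c3=(263.30, 223.29)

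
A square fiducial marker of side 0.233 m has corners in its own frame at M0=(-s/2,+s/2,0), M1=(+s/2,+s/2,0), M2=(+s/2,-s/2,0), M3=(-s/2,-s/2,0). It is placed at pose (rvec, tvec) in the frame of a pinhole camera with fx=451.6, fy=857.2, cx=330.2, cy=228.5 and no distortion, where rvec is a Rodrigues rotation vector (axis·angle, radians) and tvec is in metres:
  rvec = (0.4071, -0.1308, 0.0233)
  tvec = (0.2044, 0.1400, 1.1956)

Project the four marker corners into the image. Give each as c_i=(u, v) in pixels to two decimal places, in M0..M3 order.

Intrinsics K: fx=451.6, fy=857.2, cx=330.2, cy=228.5
Marker side s = 0.233 m; corners in marker frame (Z=0):
  M0 = (-0.1165, +0.1165, 0)
  M1 = (+0.1165, +0.1165, 0)
  M2 = (+0.1165, -0.1165, 0)
  M3 = (-0.1165, -0.1165, 0)
rvec = (0.4071, -0.1308, 0.0233), |rvec| = θ = 0.42823 rad = 24.536°
Rodrigues: sinθ=0.41526, 1−cosθ=0.09030; R = I + sinθ·[k]× + (1−cosθ)·[k]×²:
    [+0.99131 -0.04881 -0.12217]
    [-0.00363 +0.91813 -0.39627]
    [+0.13151 +0.39327 +0.90997]
t = (0.2044, 0.1400, 1.1956) m
M0: Pc = R·M0+t = (+0.08323, +0.24738, +1.22610); u = 451.6·(+0.08323)/1.22610 + 330.2 = 360.8540, v = 857.2·(+0.24738)/1.22610 + 228.5 = 401.4536
M1: Pc = R·M1+t = (+0.31420, +0.24654, +1.25674); u = 451.6·(+0.31420)/1.25674 + 330.2 = 443.1059, v = 857.2·(+0.24654)/1.25674 + 228.5 = 396.6605
M2: Pc = R·M2+t = (+0.32557, +0.03262, +1.16510); u = 451.6·(+0.32557)/1.16510 + 330.2 = 456.3941, v = 857.2·(+0.03262)/1.16510 + 228.5 = 252.4964
M3: Pc = R·M3+t = (+0.09460, +0.03346, +1.13446); u = 451.6·(+0.09460)/1.13446 + 330.2 = 367.8576, v = 857.2·(+0.03346)/1.13446 + 228.5 = 253.7829

c0=(360.85, 401.45) c1=(443.11, 396.66) c2=(456.39, 252.50) c3=(367.86, 253.78)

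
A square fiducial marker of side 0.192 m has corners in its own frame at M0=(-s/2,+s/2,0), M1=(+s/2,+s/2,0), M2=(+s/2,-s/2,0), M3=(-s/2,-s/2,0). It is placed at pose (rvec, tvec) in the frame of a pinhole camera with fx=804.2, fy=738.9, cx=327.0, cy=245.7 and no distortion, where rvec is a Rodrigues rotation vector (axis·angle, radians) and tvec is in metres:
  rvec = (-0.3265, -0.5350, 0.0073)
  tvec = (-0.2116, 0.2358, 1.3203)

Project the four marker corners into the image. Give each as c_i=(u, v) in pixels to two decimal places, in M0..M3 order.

Intrinsics K: fx=804.2, fy=738.9, cx=327.0, cy=245.7
Marker side s = 0.192 m; corners in marker frame (Z=0):
  M0 = (-0.0960, +0.0960, 0)
  M1 = (+0.0960, +0.0960, 0)
  M2 = (+0.0960, -0.0960, 0)
  M3 = (-0.0960, -0.0960, 0)
rvec = (-0.3265, -0.5350, 0.0073), |rvec| = θ = 0.62680 rad = 35.913°
Rodrigues: sinθ=0.58656, 1−cosθ=0.19009; R = I + sinθ·[k]× + (1−cosθ)·[k]×²:
    [+0.86149 +0.07769 -0.50180]
    [+0.09135 +0.94840 +0.30365]
    [+0.49950 -0.30743 +0.80993]
t = (-0.2116, 0.2358, 1.3203) m
M0: Pc = R·M0+t = (-0.28684, +0.31808, +1.24284); u = 804.2·(-0.28684)/1.24284 + 327.0 = 141.3916, v = 738.9·(+0.31808)/1.24284 + 245.7 = 434.8053
M1: Pc = R·M1+t = (-0.12144, +0.33562, +1.33874); u = 804.2·(-0.12144)/1.33874 + 327.0 = 254.0495, v = 738.9·(+0.33562)/1.33874 + 245.7 = 430.9387
M2: Pc = R·M2+t = (-0.13636, +0.15352, +1.39776); u = 804.2·(-0.13636)/1.39776 + 327.0 = 248.5485, v = 738.9·(+0.15352)/1.39776 + 245.7 = 326.8571
M3: Pc = R·M3+t = (-0.30176, +0.13598, +1.30186); u = 804.2·(-0.30176)/1.30186 + 327.0 = 140.5932, v = 738.9·(+0.13598)/1.30186 + 245.7 = 322.8811

c0=(141.39, 434.81) c1=(254.05, 430.94) c2=(248.55, 326.86) c3=(140.59, 322.88)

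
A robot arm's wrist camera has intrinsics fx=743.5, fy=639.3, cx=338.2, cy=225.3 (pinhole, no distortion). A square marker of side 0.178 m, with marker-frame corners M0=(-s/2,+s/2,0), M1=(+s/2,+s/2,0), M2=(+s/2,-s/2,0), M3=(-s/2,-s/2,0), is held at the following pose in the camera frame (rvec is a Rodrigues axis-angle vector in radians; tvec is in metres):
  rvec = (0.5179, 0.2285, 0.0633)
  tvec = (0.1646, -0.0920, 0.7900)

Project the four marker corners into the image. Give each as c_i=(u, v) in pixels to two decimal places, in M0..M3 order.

Intrinsics K: fx=743.5, fy=639.3, cx=338.2, cy=225.3
Marker side s = 0.178 m; corners in marker frame (Z=0):
  M0 = (-0.0890, +0.0890, 0)
  M1 = (+0.0890, +0.0890, 0)
  M2 = (+0.0890, -0.0890, 0)
  M3 = (-0.0890, -0.0890, 0)
rvec = (0.5179, 0.2285, 0.0633), |rvec| = θ = 0.56960 rad = 32.635°
Rodrigues: sinθ=0.53929, 1−cosθ=0.15788; R = I + sinθ·[k]× + (1−cosθ)·[k]×²:
    [+0.97264 -0.00234 +0.23230]
    [+0.11752 +0.86753 -0.48331]
    [-0.20039 +0.49738 +0.84407]
t = (0.1646, -0.0920, 0.7900) m
M0: Pc = R·M0+t = (+0.07783, -0.02525, +0.85210); u = 743.5·(+0.07783)/0.85210 + 338.2 = 406.1071, v = 639.3·(-0.02525)/0.85210 + 225.3 = 206.3563
M1: Pc = R·M1+t = (+0.25096, -0.00433, +0.81643); u = 743.5·(+0.25096)/0.81643 + 338.2 = 566.7383, v = 639.3·(-0.00433)/0.81643 + 225.3 = 221.9088
M2: Pc = R·M2+t = (+0.25137, -0.15875, +0.72790); u = 743.5·(+0.25137)/0.72790 + 338.2 = 594.9619, v = 639.3·(-0.15875)/0.72790 + 225.3 = 85.8721
M3: Pc = R·M3+t = (+0.07824, -0.17967, +0.76357); u = 743.5·(+0.07824)/0.76357 + 338.2 = 414.3872, v = 639.3·(-0.17967)/0.76357 + 225.3 = 74.8713

c0=(406.11, 206.36) c1=(566.74, 221.91) c2=(594.96, 85.87) c3=(414.39, 74.87)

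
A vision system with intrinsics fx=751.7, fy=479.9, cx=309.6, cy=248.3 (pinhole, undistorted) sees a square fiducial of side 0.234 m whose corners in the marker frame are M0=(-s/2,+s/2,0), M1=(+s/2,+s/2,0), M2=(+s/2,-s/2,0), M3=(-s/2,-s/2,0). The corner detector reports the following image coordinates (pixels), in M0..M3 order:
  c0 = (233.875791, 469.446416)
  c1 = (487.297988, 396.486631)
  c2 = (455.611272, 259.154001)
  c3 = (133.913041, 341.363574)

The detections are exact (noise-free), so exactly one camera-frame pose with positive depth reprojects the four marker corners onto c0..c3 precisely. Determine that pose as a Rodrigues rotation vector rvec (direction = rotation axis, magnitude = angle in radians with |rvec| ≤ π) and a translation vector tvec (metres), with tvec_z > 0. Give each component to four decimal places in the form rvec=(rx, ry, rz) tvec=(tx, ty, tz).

Intrinsics K: fx=751.7, fy=479.9, cx=309.6, cy=248.3
Marker side s = 0.234 m; corners in marker frame (Z=0):
  M0 = (-0.1170, +0.1170, 0)
  M1 = (+0.1170, +0.1170, 0)
  M2 = (+0.1170, -0.1170, 0)
  M3 = (-0.1170, -0.1170, 0)
Detected image corners:
  c0 = (233.875791, 469.446416) px
  c1 = (487.297988, 396.486631) px
  c2 = (455.611272, 259.154001) px
  c3 = (133.913041, 341.363574) px
Planar DLT: solve 8×8 A·h = b for H (H[2,2]=1):
  H  [+1297.94054 +589.79895 +335.73400]
  H  [-233.85506 +917.85975 +372.84479]
  H  [+0.26048 +0.95504 +1.00000]
B = K⁻¹H; ‖b₁‖=1.754209, ‖b₂‖=1.754209; λ = 2/(‖b₁‖+‖b₂‖) = 0.570057, sign → tz>0 ⇒ λ=+0.570057
r₁ = λ·B[:,0] = (+0.92315,-0.35462,+0.14849); r₂ = λ·B[:,1] = (+0.22305,+0.80861,+0.54443)
r₃ = r₁×r₂ = (-0.31313,-0.46947,+0.82556); SVD([r₁ r₂ r₃]) → R = UVᵀ:
  R  [+0.92315 +0.22305 -0.31313]
  R  [-0.35462 +0.80861 -0.46947]
  R  [+0.14849 +0.54443 +0.82556]
t = (+0.01982, +0.14794, +0.57006) m
tr R = 2.557314; θ = arccos((tr R − 1)/2) = 0.678274 rad = 38.862°
axis k = ((R−Rᵀ)₃₂, (R−Rᵀ)₁₃, (R−Rᵀ)₂₁) / (2 sinθ) = (+0.807950, -0.367854, -0.460326)
rvec = θ·k = (+0.548011, -0.249506, -0.312227)

rvec=(0.5480, -0.2495, -0.3122) tvec=(0.0198, 0.1479, 0.5701)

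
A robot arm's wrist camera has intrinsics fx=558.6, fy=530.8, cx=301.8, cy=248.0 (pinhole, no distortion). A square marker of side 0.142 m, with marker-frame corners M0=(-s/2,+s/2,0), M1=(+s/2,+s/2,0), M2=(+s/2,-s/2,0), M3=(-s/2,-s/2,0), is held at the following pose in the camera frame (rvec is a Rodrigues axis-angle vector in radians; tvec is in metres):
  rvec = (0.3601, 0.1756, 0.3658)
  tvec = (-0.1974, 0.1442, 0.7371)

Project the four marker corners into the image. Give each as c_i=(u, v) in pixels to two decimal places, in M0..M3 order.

Intrinsics K: fx=558.6, fy=530.8, cx=301.8, cy=248.0
Marker side s = 0.142 m; corners in marker frame (Z=0):
  M0 = (-0.0710, +0.0710, 0)
  M1 = (+0.0710, +0.0710, 0)
  M2 = (+0.0710, -0.0710, 0)
  M3 = (-0.0710, -0.0710, 0)
rvec = (0.3601, 0.1756, 0.3658), |rvec| = θ = 0.54251 rad = 31.084°
Rodrigues: sinθ=0.51629, 1−cosθ=0.14358; R = I + sinθ·[k]× + (1−cosθ)·[k]×²:
    [+0.91968 -0.31727 +0.23137]
    [+0.37897 +0.87146 -0.31136]
    [-0.10285 +0.37403 +0.92170]
t = (-0.1974, 0.1442, 0.7371) m
M0: Pc = R·M0+t = (-0.28522, +0.17917, +0.77096); u = 558.6·(-0.28522)/0.77096 + 301.8 = 95.1408, v = 530.8·(+0.17917)/0.77096 + 248.0 = 371.3552
M1: Pc = R·M1+t = (-0.15463, +0.23298, +0.75635); u = 558.6·(-0.15463)/0.75635 + 301.8 = 187.5997, v = 530.8·(+0.23298)/0.75635 + 248.0 = 411.5027
M2: Pc = R·M2+t = (-0.10958, +0.10923, +0.70324); u = 558.6·(-0.10958)/0.70324 + 301.8 = 214.7608, v = 530.8·(+0.10923)/0.70324 + 248.0 = 330.4481
M3: Pc = R·M3+t = (-0.24017, +0.05542, +0.71785); u = 558.6·(-0.24017)/0.71785 + 301.8 = 114.9083, v = 530.8·(+0.05542)/0.71785 + 248.0 = 288.9792

c0=(95.14, 371.36) c1=(187.60, 411.50) c2=(214.76, 330.45) c3=(114.91, 288.98)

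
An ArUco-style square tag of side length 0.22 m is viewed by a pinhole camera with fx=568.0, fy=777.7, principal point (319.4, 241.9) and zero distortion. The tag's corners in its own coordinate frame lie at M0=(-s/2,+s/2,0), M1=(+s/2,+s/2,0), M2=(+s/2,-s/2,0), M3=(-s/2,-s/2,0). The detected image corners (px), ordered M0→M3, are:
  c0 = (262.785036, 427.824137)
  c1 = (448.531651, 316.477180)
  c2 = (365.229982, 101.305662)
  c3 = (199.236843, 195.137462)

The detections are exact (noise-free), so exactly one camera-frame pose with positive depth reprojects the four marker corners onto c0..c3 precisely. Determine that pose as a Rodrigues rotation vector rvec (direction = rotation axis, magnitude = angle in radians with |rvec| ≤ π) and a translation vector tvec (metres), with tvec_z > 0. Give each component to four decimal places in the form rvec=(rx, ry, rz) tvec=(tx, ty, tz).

rvec=(-0.3799, 0.0092, -0.4083) tvec=(-0.0020, 0.0092, 0.6551)

Intrinsics K: fx=568.0, fy=777.7, cx=319.4, cy=241.9
Marker side s = 0.22 m; corners in marker frame (Z=0):
  M0 = (-0.1100, +0.1100, 0)
  M1 = (+0.1100, +0.1100, 0)
  M2 = (+0.1100, -0.1100, 0)
  M3 = (-0.1100, -0.1100, 0)
Detected image corners:
  c0 = (262.785036, 427.824137) px
  c1 = (448.531651, 316.477180) px
  c2 = (365.229982, 101.305662) px
  c3 = (199.236843, 195.137462) px
Planar DLT: solve 8×8 A·h = b for H (H[2,2]=1):
  H  [+829.24384 +157.82284 +317.69965]
  H  [-437.32595 +873.48543 +252.79708]
  H  [+0.10211 -0.55317 +1.00000]
B = K⁻¹H; ‖b₁‖=1.526575, ‖b₂‖=1.526575; λ = 2/(‖b₁‖+‖b₂‖) = 0.655061, sign → tz>0 ⇒ λ=+0.655061
r₁ = λ·B[:,0] = (+0.91874,-0.38917,+0.06689); r₂ = λ·B[:,1] = (+0.38578,+0.84845,-0.36236)
r₃ = r₁×r₂ = (+0.08427,+0.35872,+0.92964); SVD([r₁ r₂ r₃]) → R = UVᵀ:
  R  [+0.91874 +0.38578 +0.08427]
  R  [-0.38917 +0.84845 +0.35872]
  R  [+0.06689 -0.36236 +0.92964]
t = (-0.00196, +0.00918, +0.65506) m
tr R = 2.696823; θ = arccos((tr R − 1)/2) = 0.557819 rad = 31.961°
axis k = ((R−Rᵀ)₃₂, (R−Rᵀ)₁₃, (R−Rᵀ)₂₁) / (2 sinθ) = (-0.681112, +0.016417, -0.731995)
rvec = θ·k = (-0.379938, +0.009158, -0.408321)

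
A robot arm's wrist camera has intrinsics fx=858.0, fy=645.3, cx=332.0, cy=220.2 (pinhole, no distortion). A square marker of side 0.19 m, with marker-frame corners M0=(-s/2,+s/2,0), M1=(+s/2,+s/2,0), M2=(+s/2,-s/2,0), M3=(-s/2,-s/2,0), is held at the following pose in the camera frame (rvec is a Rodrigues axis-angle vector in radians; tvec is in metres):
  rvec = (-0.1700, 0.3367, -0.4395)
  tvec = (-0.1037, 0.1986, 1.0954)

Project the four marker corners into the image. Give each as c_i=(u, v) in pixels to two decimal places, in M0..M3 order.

c0=(216.78, 411.10) c1=(343.44, 368.95) c2=(285.06, 262.65) c3=(166.02, 308.15)

Intrinsics K: fx=858.0, fy=645.3, cx=332.0, cy=220.2
Marker side s = 0.19 m; corners in marker frame (Z=0):
  M0 = (-0.0950, +0.0950, 0)
  M1 = (+0.0950, +0.0950, 0)
  M2 = (+0.0950, -0.0950, 0)
  M3 = (-0.0950, -0.0950, 0)
rvec = (-0.1700, 0.3367, -0.4395), |rvec| = θ = 0.57916 rad = 33.183°
Rodrigues: sinθ=0.54732, 1−cosθ=0.16308; R = I + sinθ·[k]× + (1−cosθ)·[k]×²:
    [+0.85097 +0.38751 +0.35452]
    [-0.44317 +0.89204 +0.08871]
    [-0.28187 -0.23260 +0.93083]
t = (-0.1037, 0.1986, 1.0954) m
M0: Pc = R·M0+t = (-0.14773, +0.32544, +1.10008); u = 858.0·(-0.14773)/1.10008 + 332.0 = 216.7798, v = 645.3·(+0.32544)/1.10008 + 220.2 = 411.1037
M1: Pc = R·M1+t = (+0.01396, +0.24124, +1.04653); u = 858.0·(+0.01396)/1.04653 + 332.0 = 343.4418, v = 645.3·(+0.24124)/1.04653 + 220.2 = 368.9531
M2: Pc = R·M2+t = (-0.05967, +0.07176, +1.09072); u = 858.0·(-0.05967)/1.09072 + 332.0 = 285.0606, v = 645.3·(+0.07176)/1.09072 + 220.2 = 262.6525
M3: Pc = R·M3+t = (-0.22136, +0.15596, +1.14427); u = 858.0·(-0.22136)/1.14427 + 332.0 = 166.0228, v = 645.3·(+0.15596)/1.14427 + 220.2 = 308.1502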